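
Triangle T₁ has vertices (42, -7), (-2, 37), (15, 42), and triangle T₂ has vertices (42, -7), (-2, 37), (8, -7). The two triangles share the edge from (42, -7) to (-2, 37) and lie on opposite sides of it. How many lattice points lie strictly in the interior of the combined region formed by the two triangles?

1214

The union is the simple quadrilateral with vertices (42, -7), (15, 42), (-2, 37), (8, -7) in order.
By the shoelace formula, twice the signed area is |(42·42 − 15·(-7)) + (15·37 − (-2)·42) + ((-2)·(-7) − 8·37) + (8·(-7) − 42·(-7))| = 2464, so the area is 1232.
Along each edge there are gcd(|Δx|,|Δy|)+1 lattice points, so counting each shared vertex once the boundary has gcd(27,49) + gcd(17,5) + gcd(10,44) + gcd(34,0) = 1+1+2+34 = 38.
By Pick's theorem I = A − B/2 + 1 = 1232 − 38/2 + 1 = 1214.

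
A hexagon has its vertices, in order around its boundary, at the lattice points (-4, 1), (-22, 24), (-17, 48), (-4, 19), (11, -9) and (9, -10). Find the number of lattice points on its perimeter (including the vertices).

Along each edge there are gcd(|Δx|,|Δy|)+1 lattice points, so counting each shared vertex once the boundary has gcd(18,23) + gcd(5,24) + gcd(13,29) + gcd(15,28) + gcd(2,1) + gcd(13,11) = 1+1+1+1+1+1 = 6.

6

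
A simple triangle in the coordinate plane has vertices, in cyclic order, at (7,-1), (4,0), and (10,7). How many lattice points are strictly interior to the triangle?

The shoelace formula gives twice the area as |(7·0 − 4·(-1)) + (4·7 − 10·0) + (10·(-1) − 7·7)| = 27, so the area is 13.5.
Summing gcd(|Δx|,|Δy|) over the edges gives the boundary count: gcd(3,1) + gcd(6,7) + gcd(3,8) = 1+1+1 = 3.
By Pick's theorem A = I + B/2 − 1, so I = 13.5 − 3/2 + 1 = 13.

13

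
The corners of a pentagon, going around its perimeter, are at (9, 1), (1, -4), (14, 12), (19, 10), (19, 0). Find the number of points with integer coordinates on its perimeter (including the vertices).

Along each edge there are gcd(|Δx|,|Δy|)+1 lattice points, so counting each shared vertex once the boundary has gcd(8,5) + gcd(13,16) + gcd(5,2) + gcd(0,10) + gcd(10,1) = 1+1+1+10+1 = 14.

14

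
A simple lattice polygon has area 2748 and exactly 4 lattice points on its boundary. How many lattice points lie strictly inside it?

2747

From Pick's theorem, I = A − B/2 + 1 = 2748 − 4/2 + 1 = 2747.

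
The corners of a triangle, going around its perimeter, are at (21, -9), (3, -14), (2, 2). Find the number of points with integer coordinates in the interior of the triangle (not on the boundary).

146

The shoelace formula gives twice the area as |(21·(-14) − 3·(-9)) + (3·2 − 2·(-14)) + (2·(-9) − 21·2)| = 293, so the area is 293/2.
Summing gcd(|Δx|,|Δy|) over the edges gives the boundary count: gcd(18,5) + gcd(1,16) + gcd(19,11) = 1+1+1 = 3.
Pick's theorem gives I = A − B/2 + 1 = 293/2 − 3/2 + 1 = 146.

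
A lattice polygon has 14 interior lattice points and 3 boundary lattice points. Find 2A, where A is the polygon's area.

Pick's theorem states A = I + B/2 − 1, so A = 14 + 3/2 − 1 = 29/2.
Hence 2A = 29.

29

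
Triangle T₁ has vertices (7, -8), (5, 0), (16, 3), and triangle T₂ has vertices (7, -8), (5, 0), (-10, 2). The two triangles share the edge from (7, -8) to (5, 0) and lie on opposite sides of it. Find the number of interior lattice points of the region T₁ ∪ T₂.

The union is the simple quadrilateral with vertices (7, -8), (16, 3), (5, 0), (-10, 2) in order.
Using the shoelace formula, 2A = |(7·3 − 16·(-8)) + (16·0 − 5·3) + (5·2 − (-10)·0) + ((-10)·(-8) − 7·2)| = 210, so the area is 105.
Along each edge there are gcd(|Δx|,|Δy|)+1 lattice points, so counting each shared vertex once the boundary has gcd(9,11) + gcd(11,3) + gcd(15,2) + gcd(17,10) = 1+1+1+1 = 4.
By Pick's theorem I = A − B/2 + 1 = 105 − 4/2 + 1 = 104.

104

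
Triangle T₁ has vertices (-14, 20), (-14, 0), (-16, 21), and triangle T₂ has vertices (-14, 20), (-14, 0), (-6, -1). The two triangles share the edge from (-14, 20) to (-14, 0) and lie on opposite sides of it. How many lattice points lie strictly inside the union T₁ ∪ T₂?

99

The union is the simple quadrilateral with vertices (-14, 20), (-16, 21), (-14, 0), (-6, -1) in order.
By the shoelace formula, twice the signed area is |((-14)·21 − (-16)·20) + ((-16)·0 − (-14)·21) + ((-14)·(-1) − (-6)·0) + ((-6)·20 − (-14)·(-1))| = 200, so the area is 100.
Along each edge there are gcd(|Δx|,|Δy|)+1 lattice points, so counting each shared vertex once the boundary has gcd(2,1) + gcd(2,21) + gcd(8,1) + gcd(8,21) = 1+1+1+1 = 4.
By Pick's theorem I = A − B/2 + 1 = 100 − 4/2 + 1 = 99.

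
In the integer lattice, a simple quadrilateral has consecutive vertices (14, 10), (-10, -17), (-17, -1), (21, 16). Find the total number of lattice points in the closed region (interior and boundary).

345

By the shoelace formula, twice the signed area is |[14·(-17) − (-10)·10] + [(-10)·(-1) − (-17)·(-17)] + [(-17)·16 − 21·(-1)] + [21·10 − 14·16]| = 682, so the area is 341.
Along each edge there are gcd(|Δx|,|Δy|)+1 lattice points, so counting each shared vertex once the boundary has gcd(24,27) + gcd(7,16) + gcd(38,17) + gcd(7,6) = 3+1+1+1 = 6.
Pick's theorem gives I = A − B/2 + 1 = 341 − 6/2 + 1 = 339, so the closed region contains I + B = 339 + 6 = 345 lattice points.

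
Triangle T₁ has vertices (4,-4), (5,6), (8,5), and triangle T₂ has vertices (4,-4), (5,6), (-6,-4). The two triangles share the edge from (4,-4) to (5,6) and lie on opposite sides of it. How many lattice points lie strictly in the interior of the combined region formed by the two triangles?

60

The union is the simple quadrilateral with vertices (4,-4), (8,5), (5,6), (-6,-4) in order.
Using the shoelace formula, 2A = |[4·5 − 8·(-4)] + [8·6 − 5·5] + [5·(-4) − (-6)·6] + [(-6)·(-4) − 4·(-4)]| = 131, so the area is 65.5.
Along each edge there are gcd(|Δx|,|Δy|)+1 lattice points, so counting each shared vertex once the boundary has gcd(4,9) + gcd(3,1) + gcd(11,10) + gcd(10,0) = 1+1+1+10 = 13.
By Pick's theorem I = A − B/2 + 1 = 65.5 − 13/2 + 1 = 60.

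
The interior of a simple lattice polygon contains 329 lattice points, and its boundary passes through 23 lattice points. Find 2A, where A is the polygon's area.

By Pick's theorem, A = I + B/2 − 1 = 329 + 23/2 − 1 = 679/2.
Hence 2A = 679.

679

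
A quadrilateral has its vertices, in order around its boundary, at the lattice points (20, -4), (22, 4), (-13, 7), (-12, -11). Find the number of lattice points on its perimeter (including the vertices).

Along each edge there are gcd(|Δx|,|Δy|)+1 lattice points, so counting each shared vertex once the boundary has gcd(2,8) + gcd(35,3) + gcd(1,18) + gcd(32,7) = 2+1+1+1 = 5.

5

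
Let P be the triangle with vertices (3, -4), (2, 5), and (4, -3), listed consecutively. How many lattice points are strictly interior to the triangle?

Using the shoelace formula, 2A = |(3·5 − 2·(-4)) + (2·(-3) − 4·5) + (4·(-4) − 3·(-3))| = 10, so the area is 5.
Along each edge there are gcd(|Δx|,|Δy|)+1 lattice points, so counting each shared vertex once the boundary has gcd(1,9) + gcd(2,8) + gcd(1,1) = 1+2+1 = 4.
By Pick's theorem A = I + B/2 − 1, so I = 5 − 4/2 + 1 = 4.

4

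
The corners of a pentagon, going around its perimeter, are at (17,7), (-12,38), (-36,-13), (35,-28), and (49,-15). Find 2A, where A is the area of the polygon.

Using the shoelace formula, 2A = |(17·38 − (-12)·7) + ((-12)·(-13) − (-36)·38) + ((-36)·(-28) − 35·(-13)) + (35·(-15) − 49·(-28)) + (49·7 − 17·(-15))| = 5162, so the area is 2581.

5162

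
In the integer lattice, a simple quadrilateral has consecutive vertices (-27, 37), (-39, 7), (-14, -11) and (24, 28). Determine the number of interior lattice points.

The shoelace formula gives twice the area as |[(-27)·7 − (-39)·37] + [(-39)·(-11) − (-14)·7] + [(-14)·28 − 24·(-11)] + [24·37 − (-27)·28]| = 3297, so the area is 3297/2.
Summing gcd(|Δx|,|Δy|) over the edges gives the boundary count: gcd(12,30) + gcd(25,18) + gcd(38,39) + gcd(51,9) = 6+1+1+3 = 11.
By Pick's theorem A = I + B/2 − 1, so I = 3297/2 − 11/2 + 1 = 1644.

1644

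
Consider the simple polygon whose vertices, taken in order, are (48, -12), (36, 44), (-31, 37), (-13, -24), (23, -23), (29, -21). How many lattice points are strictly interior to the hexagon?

The shoelace formula gives twice the area as |[48·44 − 36·(-12)] + [36·37 − (-31)·44] + [(-31)·(-24) − (-13)·37] + [(-13)·(-23) − 23·(-24)] + [23·(-21) − 29·(-23)] + [29·(-12) − 48·(-21)]| = 8160, so the area is 4080.
Summing gcd(|Δx|,|Δy|) over the edges gives the boundary count: gcd(12,56) + gcd(67,7) + gcd(18,61) + gcd(36,1) + gcd(6,2) + gcd(19,9) = 4+1+1+1+2+1 = 10.
Pick's theorem gives I = A − B/2 + 1 = 4080 − 10/2 + 1 = 4076.

4076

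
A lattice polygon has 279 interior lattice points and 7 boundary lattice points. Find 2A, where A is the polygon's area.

563

Pick's theorem states A = I + B/2 − 1, so A = 279 + 7/2 − 1 = 563/2.
Hence 2A = 563.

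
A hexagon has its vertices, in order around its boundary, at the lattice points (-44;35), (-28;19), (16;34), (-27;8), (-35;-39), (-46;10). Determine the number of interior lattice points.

By the shoelace formula, twice the signed area is |[(-44)·19 − (-28)·35] + [(-28)·34 − 16·19] + [16·8 − (-27)·34] + [(-27)·(-39) − (-35)·8] + [(-35)·10 − (-46)·(-39)] + [(-46)·35 − (-44)·10]| = 2047, so the area is 1023.5.
Along each edge there are gcd(|Δx|,|Δy|)+1 lattice points, so counting each shared vertex once the boundary has gcd(16,16) + gcd(44,15) + gcd(43,26) + gcd(8,47) + gcd(11,49) + gcd(2,25) = 16+1+1+1+1+1 = 21.
By Pick's theorem A = I + B/2 − 1, so I = 1023.5 − 21/2 + 1 = 1014.

1014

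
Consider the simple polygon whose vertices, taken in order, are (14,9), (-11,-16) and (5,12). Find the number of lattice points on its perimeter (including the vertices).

32

The number of boundary lattice points is Σ gcd(|Δx|,|Δy|) = gcd(25,25) + gcd(16,28) + gcd(9,3) = 25+4+3 = 32.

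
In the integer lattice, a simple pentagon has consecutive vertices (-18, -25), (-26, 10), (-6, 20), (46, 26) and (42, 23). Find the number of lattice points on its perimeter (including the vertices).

The number of boundary lattice points is Σ gcd(|Δx|,|Δy|) = gcd(8,35) + gcd(20,10) + gcd(52,6) + gcd(4,3) + gcd(60,48) = 1+10+2+1+12 = 26.

26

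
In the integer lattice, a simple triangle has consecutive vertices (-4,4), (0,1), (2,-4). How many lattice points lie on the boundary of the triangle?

Along each edge there are gcd(|Δx|,|Δy|)+1 lattice points, so counting each shared vertex once the boundary has gcd(4,3) + gcd(2,5) + gcd(6,8) = 1+1+2 = 4.

4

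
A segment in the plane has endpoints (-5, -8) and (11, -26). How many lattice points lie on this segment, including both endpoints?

The number of lattice points on a segment between lattice points is gcd(|Δx|,|Δy|) + 1 = gcd(16,18) + 1 = 2 + 1 = 3.

3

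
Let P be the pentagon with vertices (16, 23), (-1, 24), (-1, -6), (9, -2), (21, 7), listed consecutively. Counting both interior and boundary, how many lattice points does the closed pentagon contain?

By the shoelace formula, twice the signed area is |(16·24 − (-1)·23) + ((-1)·(-6) − (-1)·24) + ((-1)·(-2) − 9·(-6)) + (9·7 − 21·(-2)) + (21·23 − 16·7)| = 969, so the area is 969/2.
Along each edge there are gcd(|Δx|,|Δy|)+1 lattice points, so counting each shared vertex once the boundary has gcd(17,1) + gcd(0,30) + gcd(10,4) + gcd(12,9) + gcd(5,16) = 1+30+2+3+1 = 37.
Pick's theorem gives I = A − B/2 + 1 = 969/2 − 37/2 + 1 = 467, so the closed region contains I + B = 467 + 37 = 504 lattice points.

504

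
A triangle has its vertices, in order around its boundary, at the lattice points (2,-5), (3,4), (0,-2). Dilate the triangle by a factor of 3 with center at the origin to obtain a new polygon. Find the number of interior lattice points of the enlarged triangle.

By the shoelace formula, twice the signed area is |(2·4 − 3·(-5)) + (3·(-2) − 0·4) + (0·(-5) − 2·(-2))| = 21, so the area is 21/2.
The number of boundary lattice points is Σ gcd(|Δx|,|Δy|) = gcd(1,9) + gcd(3,6) + gcd(2,3) = 1+3+1 = 5.
Scaling by 3 multiplies the area by 3² = 9 (so the new area is 94.5) and multiplies the boundary lattice-point count by 3, giving 15.
By Pick's theorem, the interior count of the dilated polygon is 94.5 − 15/2 + 1 = 88.

88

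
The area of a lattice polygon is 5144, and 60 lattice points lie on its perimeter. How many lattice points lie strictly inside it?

From Pick's theorem, I = A − B/2 + 1 = 5144 − 60/2 + 1 = 5115.

5115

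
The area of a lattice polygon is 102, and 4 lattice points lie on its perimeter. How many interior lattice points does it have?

From Pick's theorem, I = A − B/2 + 1 = 102 − 4/2 + 1 = 101.

101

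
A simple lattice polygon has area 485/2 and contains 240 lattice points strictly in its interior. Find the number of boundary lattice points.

7

Pick's theorem gives A = I + B/2 − 1, so B = 2(A − I + 1) = 2(485/2 − 240 + 1) = 7.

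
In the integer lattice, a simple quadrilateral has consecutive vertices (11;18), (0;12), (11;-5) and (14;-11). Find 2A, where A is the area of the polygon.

Using the shoelace formula, 2A = |[11·12 − 0·18] + [0·(-5) − 11·12] + [11·(-11) − 14·(-5)] + [14·18 − 11·(-11)]| = 322, so the area is 161.

322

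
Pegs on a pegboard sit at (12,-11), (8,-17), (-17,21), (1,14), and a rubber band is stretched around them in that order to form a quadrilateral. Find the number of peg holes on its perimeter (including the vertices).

5

Summing gcd(|Δx|,|Δy|) over the edges gives the boundary count: gcd(4,6) + gcd(25,38) + gcd(18,7) + gcd(11,25) = 2+1+1+1 = 5.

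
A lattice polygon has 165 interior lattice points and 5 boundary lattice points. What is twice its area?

333

Pick's theorem states A = I + B/2 − 1, so A = 165 + 5/2 − 1 = 333/2.
Hence 2A = 333.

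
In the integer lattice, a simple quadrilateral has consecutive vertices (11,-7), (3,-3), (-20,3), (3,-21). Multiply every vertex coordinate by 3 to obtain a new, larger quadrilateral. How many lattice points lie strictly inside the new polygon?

By the shoelace formula, twice the signed area is |(11·(-3) − 3·(-7)) + (3·3 − (-20)·(-3)) + ((-20)·(-21) − 3·3) + (3·(-7) − 11·(-21))| = 558, so the area is 279.
Summing gcd(|Δx|,|Δy|) over the edges gives the boundary count: gcd(8,4) + gcd(23,6) + gcd(23,24) + gcd(8,14) = 4+1+1+2 = 8.
Scaling by 3 multiplies the area by 3² = 9 (so the new area is 2511) and multiplies the boundary lattice-point count by 3, giving 24.
By Pick's theorem, the interior count of the dilated polygon is 2511 − 24/2 + 1 = 2500.

2500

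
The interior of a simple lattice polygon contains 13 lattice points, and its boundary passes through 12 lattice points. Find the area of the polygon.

By Pick's theorem, A = I + B/2 − 1 = 13 + 12/2 − 1 = 18.

18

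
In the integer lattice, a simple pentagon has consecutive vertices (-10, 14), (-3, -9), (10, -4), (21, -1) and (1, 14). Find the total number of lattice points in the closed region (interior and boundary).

389

By the shoelace formula, twice the signed area is |((-10)·(-9) − (-3)·14) + ((-3)·(-4) − 10·(-9)) + (10·(-1) − 21·(-4)) + (21·14 − 1·(-1)) + (1·14 − (-10)·14)| = 757, so the area is 757/2.
The number of boundary lattice points is Σ gcd(|Δx|,|Δy|) = gcd(7,23) + gcd(13,5) + gcd(11,3) + gcd(20,15) + gcd(11,0) = 1+1+1+5+11 = 19.
Pick's theorem gives I = A − B/2 + 1 = 757/2 − 19/2 + 1 = 370, so the closed region contains I + B = 370 + 19 = 389 lattice points.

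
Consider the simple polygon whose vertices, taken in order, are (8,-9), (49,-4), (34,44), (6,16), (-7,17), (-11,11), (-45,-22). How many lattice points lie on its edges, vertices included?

37

Summing gcd(|Δx|,|Δy|) over the edges gives the boundary count: gcd(41,5) + gcd(15,48) + gcd(28,28) + gcd(13,1) + gcd(4,6) + gcd(34,33) + gcd(53,13) = 1+3+28+1+2+1+1 = 37.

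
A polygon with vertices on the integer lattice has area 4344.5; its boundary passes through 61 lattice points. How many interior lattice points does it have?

Pick's theorem A = I + B/2 − 1 rearranges to I = A − B/2 + 1 = 4344.5 − 61/2 + 1 = 4315.

4315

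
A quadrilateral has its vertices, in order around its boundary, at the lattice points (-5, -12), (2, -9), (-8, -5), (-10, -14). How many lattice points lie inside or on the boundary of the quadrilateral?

53

By the shoelace formula, twice the signed area is |((-5)·(-9) − 2·(-12)) + (2·(-5) − (-8)·(-9)) + ((-8)·(-14) − (-10)·(-5)) + ((-10)·(-12) − (-5)·(-14))| = 99, so the area is 49.5.
Along each edge there are gcd(|Δx|,|Δy|)+1 lattice points, so counting each shared vertex once the boundary has gcd(7,3) + gcd(10,4) + gcd(2,9) + gcd(5,2) = 1+2+1+1 = 5.
Pick's theorem gives I = A − B/2 + 1 = 49.5 − 5/2 + 1 = 48, so the closed region contains I + B = 48 + 5 = 53 lattice points.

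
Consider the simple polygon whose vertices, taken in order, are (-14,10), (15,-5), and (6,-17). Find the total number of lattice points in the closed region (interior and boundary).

Using the shoelace formula, 2A = |[(-14)·(-5) − 15·10] + [15·(-17) − 6·(-5)] + [6·10 − (-14)·(-17)]| = 483, so the area is 241.5.
Summing gcd(|Δx|,|Δy|) over the edges gives the boundary count: gcd(29,15) + gcd(9,12) + gcd(20,27) = 1+3+1 = 5.
Pick's theorem gives I = A − B/2 + 1 = 241.5 − 5/2 + 1 = 240, so the closed region contains I + B = 240 + 5 = 245 lattice points.

245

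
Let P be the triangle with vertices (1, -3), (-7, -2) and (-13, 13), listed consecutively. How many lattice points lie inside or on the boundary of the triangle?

61

The shoelace formula gives twice the area as |[1·(-2) − (-7)·(-3)] + [(-7)·13 − (-13)·(-2)] + [(-13)·(-3) − 1·13]| = 114, so the area is 57.
Along each edge there are gcd(|Δx|,|Δy|)+1 lattice points, so counting each shared vertex once the boundary has gcd(8,1) + gcd(6,15) + gcd(14,16) = 1+3+2 = 6.
Pick's theorem gives I = A − B/2 + 1 = 57 − 6/2 + 1 = 55, so the closed region contains I + B = 55 + 6 = 61 lattice points.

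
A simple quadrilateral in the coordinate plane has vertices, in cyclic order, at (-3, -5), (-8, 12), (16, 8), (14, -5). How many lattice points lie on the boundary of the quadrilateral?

23

The number of boundary lattice points is Σ gcd(|Δx|,|Δy|) = gcd(5,17) + gcd(24,4) + gcd(2,13) + gcd(17,0) = 1+4+1+17 = 23.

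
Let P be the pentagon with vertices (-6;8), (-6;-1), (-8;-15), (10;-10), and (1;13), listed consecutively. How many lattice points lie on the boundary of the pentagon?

14

Summing gcd(|Δx|,|Δy|) over the edges gives the boundary count: gcd(0,9) + gcd(2,14) + gcd(18,5) + gcd(9,23) + gcd(7,5) = 9+2+1+1+1 = 14.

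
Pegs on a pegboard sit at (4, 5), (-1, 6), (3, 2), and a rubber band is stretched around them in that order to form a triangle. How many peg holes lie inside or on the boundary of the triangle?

The shoelace formula gives twice the area as |[4·6 − (-1)·5] + [(-1)·2 − 3·6] + [3·5 − 4·2]| = 16, so the area is 8.
Along each edge there are gcd(|Δx|,|Δy|)+1 lattice points, so counting each shared vertex once the boundary has gcd(5,1) + gcd(4,4) + gcd(1,3) = 1+4+1 = 6.
Pick's theorem gives I = A − B/2 + 1 = 8 − 6/2 + 1 = 6, so the closed region contains I + B = 6 + 6 = 12 lattice points.

12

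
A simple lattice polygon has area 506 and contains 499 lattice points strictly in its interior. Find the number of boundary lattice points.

Pick's theorem gives A = I + B/2 − 1, so B = 2(A − I + 1) = 2(506 − 499 + 1) = 16.

16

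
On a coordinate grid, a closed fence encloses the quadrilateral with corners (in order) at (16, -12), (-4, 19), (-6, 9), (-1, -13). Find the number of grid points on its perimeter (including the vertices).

5

Along each edge there are gcd(|Δx|,|Δy|)+1 lattice points, so counting each shared vertex once the boundary has gcd(20,31) + gcd(2,10) + gcd(5,22) + gcd(17,1) = 1+2+1+1 = 5.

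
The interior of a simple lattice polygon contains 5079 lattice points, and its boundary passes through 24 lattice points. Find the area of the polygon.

5090

Pick's theorem states A = I + B/2 − 1, so A = 5079 + 24/2 − 1 = 5090.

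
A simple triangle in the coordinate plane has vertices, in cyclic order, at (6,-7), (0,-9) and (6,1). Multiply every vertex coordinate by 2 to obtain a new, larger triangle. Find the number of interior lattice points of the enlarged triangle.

85

The shoelace formula gives twice the area as |(6·(-9) − 0·(-7)) + (0·1 − 6·(-9)) + (6·(-7) − 6·1)| = 48, so the area is 24.
Along each edge there are gcd(|Δx|,|Δy|)+1 lattice points, so counting each shared vertex once the boundary has gcd(6,2) + gcd(6,10) + gcd(0,8) = 2+2+8 = 12.
Scaling by 2 multiplies the area by 2² = 4 (so the new area is 96) and multiplies the boundary lattice-point count by 2, giving 24.
By Pick's theorem, the interior count of the dilated polygon is 96 − 24/2 + 1 = 85.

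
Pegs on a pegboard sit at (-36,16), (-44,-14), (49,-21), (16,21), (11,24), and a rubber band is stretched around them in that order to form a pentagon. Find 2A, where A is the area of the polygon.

Using the shoelace formula, 2A = |[(-36)·(-14) − (-44)·16] + [(-44)·(-21) − 49·(-14)] + [49·21 − 16·(-21)] + [16·24 − 11·21] + [11·16 − (-36)·24]| = 5376, so the area is 2688.

5376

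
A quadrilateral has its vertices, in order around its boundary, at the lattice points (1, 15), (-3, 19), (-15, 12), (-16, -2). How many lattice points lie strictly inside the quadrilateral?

The shoelace formula gives twice the area as |[1·19 − (-3)·15] + [(-3)·12 − (-15)·19] + [(-15)·(-2) − (-16)·12] + [(-16)·15 − 1·(-2)]| = 297, so the area is 297/2.
The number of boundary lattice points is Σ gcd(|Δx|,|Δy|) = gcd(4,4) + gcd(12,7) + gcd(1,14) + gcd(17,17) = 4+1+1+17 = 23.
By Pick's theorem A = I + B/2 − 1, so I = 297/2 − 23/2 + 1 = 138.

138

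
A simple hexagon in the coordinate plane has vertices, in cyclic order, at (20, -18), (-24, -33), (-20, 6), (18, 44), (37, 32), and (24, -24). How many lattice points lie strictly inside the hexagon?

2751

Using the shoelace formula, 2A = |[20·(-33) − (-24)·(-18)] + [(-24)·6 − (-20)·(-33)] + [(-20)·44 − 18·6] + [18·32 − 37·44] + [37·(-24) − 24·32] + [24·(-18) − 20·(-24)]| = 5544, so the area is 2772.
Along each edge there are gcd(|Δx|,|Δy|)+1 lattice points, so counting each shared vertex once the boundary has gcd(44,15) + gcd(4,39) + gcd(38,38) + gcd(19,12) + gcd(13,56) + gcd(4,6) = 1+1+38+1+1+2 = 44.
Pick's theorem gives I = A − B/2 + 1 = 2772 − 44/2 + 1 = 2751.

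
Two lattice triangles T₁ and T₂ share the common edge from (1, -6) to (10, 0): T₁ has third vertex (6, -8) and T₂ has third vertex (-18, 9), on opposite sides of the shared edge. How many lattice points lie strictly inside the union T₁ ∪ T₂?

The union is the simple quadrilateral with vertices (1, -6), (6, -8), (10, 0), (-18, 9) in order.
The shoelace formula gives twice the area as |(1·(-8) − 6·(-6)) + (6·0 − 10·(-8)) + (10·9 − (-18)·0) + ((-18)·(-6) − 1·9)| = 297, so the area is 297/2.
The number of boundary lattice points is Σ gcd(|Δx|,|Δy|) = gcd(5,2) + gcd(4,8) + gcd(28,9) + gcd(19,15) = 1+4+1+1 = 7.
By Pick's theorem I = A − B/2 + 1 = 297/2 − 7/2 + 1 = 146.

146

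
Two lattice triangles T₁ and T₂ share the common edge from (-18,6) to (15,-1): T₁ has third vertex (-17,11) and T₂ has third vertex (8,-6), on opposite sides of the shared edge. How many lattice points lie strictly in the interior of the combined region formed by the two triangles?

190

The union is the simple quadrilateral with vertices (-18,6), (-17,11), (15,-1), (8,-6) in order.
Using the shoelace formula, 2A = |[(-18)·11 − (-17)·6] + [(-17)·(-1) − 15·11] + [15·(-6) − 8·(-1)] + [8·6 − (-18)·(-6)]| = 386, so the area is 193.
The number of boundary lattice points is Σ gcd(|Δx|,|Δy|) = gcd(1,5) + gcd(32,12) + gcd(7,5) + gcd(26,12) = 1+4+1+2 = 8.
By Pick's theorem I = A − B/2 + 1 = 193 − 8/2 + 1 = 190.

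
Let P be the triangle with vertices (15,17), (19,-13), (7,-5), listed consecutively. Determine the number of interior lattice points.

The shoelace formula gives twice the area as |[15·(-13) − 19·17] + [19·(-5) − 7·(-13)] + [7·17 − 15·(-5)]| = 328, so the area is 164.
Summing gcd(|Δx|,|Δy|) over the edges gives the boundary count: gcd(4,30) + gcd(12,8) + gcd(8,22) = 2+4+2 = 8.
By Pick's theorem A = I + B/2 − 1, so I = 164 − 8/2 + 1 = 161.

161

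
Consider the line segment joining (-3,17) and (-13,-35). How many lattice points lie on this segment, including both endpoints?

3

The number of lattice points on a segment between lattice points is gcd(|Δx|,|Δy|) + 1 = gcd(10,52) + 1 = 2 + 1 = 3.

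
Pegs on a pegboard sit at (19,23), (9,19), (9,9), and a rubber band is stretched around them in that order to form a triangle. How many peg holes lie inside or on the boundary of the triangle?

By the shoelace formula, twice the signed area is |(19·19 − 9·23) + (9·9 − 9·19) + (9·23 − 19·9)| = 100, so the area is 50.
The number of boundary lattice points is Σ gcd(|Δx|,|Δy|) = gcd(10,4) + gcd(0,10) + gcd(10,14) = 2+10+2 = 14.
Pick's theorem gives I = A − B/2 + 1 = 50 − 14/2 + 1 = 44, so the closed region contains I + B = 44 + 14 = 58 lattice points.

58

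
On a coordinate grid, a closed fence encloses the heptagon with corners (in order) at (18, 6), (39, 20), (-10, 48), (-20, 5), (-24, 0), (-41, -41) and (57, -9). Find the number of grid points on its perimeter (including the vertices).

22

Along each edge there are gcd(|Δx|,|Δy|)+1 lattice points, so counting each shared vertex once the boundary has gcd(21,14) + gcd(49,28) + gcd(10,43) + gcd(4,5) + gcd(17,41) + gcd(98,32) + gcd(39,15) = 7+7+1+1+1+2+3 = 22.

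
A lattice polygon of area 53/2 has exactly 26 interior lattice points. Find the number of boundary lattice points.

Pick's theorem gives A = I + B/2 − 1, so B = 2(A − I + 1) = 2(53/2 − 26 + 1) = 3.

3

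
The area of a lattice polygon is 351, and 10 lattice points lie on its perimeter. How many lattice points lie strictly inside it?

From Pick's theorem, I = A − B/2 + 1 = 351 − 10/2 + 1 = 347.

347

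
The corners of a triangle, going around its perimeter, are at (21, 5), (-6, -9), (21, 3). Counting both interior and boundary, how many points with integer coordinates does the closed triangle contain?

Using the shoelace formula, 2A = |[21·(-9) − (-6)·5] + [(-6)·3 − 21·(-9)] + [21·5 − 21·3]| = 54, so the area is 27.
Along each edge there are gcd(|Δx|,|Δy|)+1 lattice points, so counting each shared vertex once the boundary has gcd(27,14) + gcd(27,12) + gcd(0,2) = 1+3+2 = 6.
Pick's theorem gives I = A − B/2 + 1 = 27 − 6/2 + 1 = 25, so the closed region contains I + B = 25 + 6 = 31 lattice points.

31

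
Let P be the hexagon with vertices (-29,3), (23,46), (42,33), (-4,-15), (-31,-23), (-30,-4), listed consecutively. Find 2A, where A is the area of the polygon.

4219

Using the shoelace formula, 2A = |[(-29)·46 − 23·3] + [23·33 − 42·46] + [42·(-15) − (-4)·33] + [(-4)·(-23) − (-31)·(-15)] + [(-31)·(-4) − (-30)·(-23)] + [(-30)·3 − (-29)·(-4)]| = 4219, so the area is 4219/2.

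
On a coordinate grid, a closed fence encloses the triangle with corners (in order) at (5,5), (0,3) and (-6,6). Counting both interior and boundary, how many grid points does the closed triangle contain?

Using the shoelace formula, 2A = |(5·3 − 0·5) + (0·6 − (-6)·3) + ((-6)·5 − 5·6)| = 27, so the area is 27/2.
The number of boundary lattice points is Σ gcd(|Δx|,|Δy|) = gcd(5,2) + gcd(6,3) + gcd(11,1) = 1+3+1 = 5.
Pick's theorem gives I = A − B/2 + 1 = 27/2 − 5/2 + 1 = 12, so the closed region contains I + B = 12 + 5 = 17 lattice points.

17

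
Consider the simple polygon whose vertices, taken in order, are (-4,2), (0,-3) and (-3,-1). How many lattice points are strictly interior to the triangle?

3

Using the shoelace formula, 2A = |((-4)·(-3) − 0·2) + (0·(-1) − (-3)·(-3)) + ((-3)·2 − (-4)·(-1))| = 7, so the area is 3.5.
The number of boundary lattice points is Σ gcd(|Δx|,|Δy|) = gcd(4,5) + gcd(3,2) + gcd(1,3) = 1+1+1 = 3.
Pick's theorem gives I = A − B/2 + 1 = 3.5 − 3/2 + 1 = 3.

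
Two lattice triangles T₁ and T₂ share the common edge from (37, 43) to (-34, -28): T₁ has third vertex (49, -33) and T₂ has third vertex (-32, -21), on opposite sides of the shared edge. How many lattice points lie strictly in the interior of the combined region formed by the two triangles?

3299

The union is the simple quadrilateral with vertices (37, 43), (49, -33), (-34, -28), (-32, -21) in order.
Using the shoelace formula, 2A = |[37·(-33) − 49·43] + [49·(-28) − (-34)·(-33)] + [(-34)·(-21) − (-32)·(-28)] + [(-32)·43 − 37·(-21)]| = 6603, so the area is 3301.5.
Along each edge there are gcd(|Δx|,|Δy|)+1 lattice points, so counting each shared vertex once the boundary has gcd(12,76) + gcd(83,5) + gcd(2,7) + gcd(69,64) = 4+1+1+1 = 7.
By Pick's theorem I = A − B/2 + 1 = 3301.5 − 7/2 + 1 = 3299.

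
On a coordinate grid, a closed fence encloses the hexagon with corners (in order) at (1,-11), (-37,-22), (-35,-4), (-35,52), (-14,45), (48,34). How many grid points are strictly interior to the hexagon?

Using the shoelace formula, 2A = |(1·(-22) − (-37)·(-11)) + ((-37)·(-4) − (-35)·(-22)) + ((-35)·52 − (-35)·(-4)) + ((-35)·45 − (-14)·52) + ((-14)·34 − 48·45) + (48·(-11) − 1·34)| = 7056, so the area is 3528.
The number of boundary lattice points is Σ gcd(|Δx|,|Δy|) = gcd(38,11) + gcd(2,18) + gcd(0,56) + gcd(21,7) + gcd(62,11) + gcd(47,45) = 1+2+56+7+1+1 = 68.
Pick's theorem gives I = A − B/2 + 1 = 3528 − 68/2 + 1 = 3495.

3495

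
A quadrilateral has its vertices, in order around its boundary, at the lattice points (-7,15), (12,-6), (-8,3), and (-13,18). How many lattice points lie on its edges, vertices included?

10

The number of boundary lattice points is Σ gcd(|Δx|,|Δy|) = gcd(19,21) + gcd(20,9) + gcd(5,15) + gcd(6,3) = 1+1+5+3 = 10.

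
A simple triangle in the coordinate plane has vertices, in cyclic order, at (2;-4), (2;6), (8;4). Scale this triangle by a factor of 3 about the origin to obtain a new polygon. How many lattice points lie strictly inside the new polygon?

Using the shoelace formula, 2A = |[2·6 − 2·(-4)] + [2·4 − 8·6] + [8·(-4) − 2·4]| = 60, so the area is 30.
Along each edge there are gcd(|Δx|,|Δy|)+1 lattice points, so counting each shared vertex once the boundary has gcd(0,10) + gcd(6,2) + gcd(6,8) = 10+2+2 = 14.
Scaling by 3 multiplies the area by 3² = 9 (so the new area is 270) and multiplies the boundary lattice-point count by 3, giving 42.
By Pick's theorem, the interior count of the dilated polygon is 270 − 42/2 + 1 = 250.

250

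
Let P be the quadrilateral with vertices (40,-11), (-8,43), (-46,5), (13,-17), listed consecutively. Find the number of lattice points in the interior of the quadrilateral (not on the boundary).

Using the shoelace formula, 2A = |[40·43 − (-8)·(-11)] + [(-8)·5 − (-46)·43] + [(-46)·(-17) − 13·5] + [13·(-11) − 40·(-17)]| = 4824, so the area is 2412.
Summing gcd(|Δx|,|Δy|) over the edges gives the boundary count: gcd(48,54) + gcd(38,38) + gcd(59,22) + gcd(27,6) = 6+38+1+3 = 48.
By Pick's theorem A = I + B/2 − 1, so I = 2412 − 48/2 + 1 = 2389.

2389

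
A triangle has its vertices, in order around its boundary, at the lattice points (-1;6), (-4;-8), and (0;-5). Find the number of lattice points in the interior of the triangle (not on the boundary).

23

The shoelace formula gives twice the area as |((-1)·(-8) − (-4)·6) + ((-4)·(-5) − 0·(-8)) + (0·6 − (-1)·(-5))| = 47, so the area is 23.5.
Along each edge there are gcd(|Δx|,|Δy|)+1 lattice points, so counting each shared vertex once the boundary has gcd(3,14) + gcd(4,3) + gcd(1,11) = 1+1+1 = 3.
Pick's theorem gives I = A − B/2 + 1 = 23.5 − 3/2 + 1 = 23.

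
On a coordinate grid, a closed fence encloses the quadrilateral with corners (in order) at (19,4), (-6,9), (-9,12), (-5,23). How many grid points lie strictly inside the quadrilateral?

196

By the shoelace formula, twice the signed area is |[19·9 − (-6)·4] + [(-6)·12 − (-9)·9] + [(-9)·23 − (-5)·12] + [(-5)·4 − 19·23]| = 400, so the area is 200.
The number of boundary lattice points is Σ gcd(|Δx|,|Δy|) = gcd(25,5) + gcd(3,3) + gcd(4,11) + gcd(24,19) = 5+3+1+1 = 10.
By Pick's theorem A = I + B/2 − 1, so I = 200 − 10/2 + 1 = 196.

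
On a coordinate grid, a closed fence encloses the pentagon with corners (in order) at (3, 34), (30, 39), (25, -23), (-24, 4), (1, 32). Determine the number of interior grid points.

By the shoelace formula, twice the signed area is |(3·39 − 30·34) + (30·(-23) − 25·39) + (25·4 − (-24)·(-23)) + ((-24)·32 − 1·4) + (1·34 − 3·32)| = 3854, so the area is 1927.
Along each edge there are gcd(|Δx|,|Δy|)+1 lattice points, so counting each shared vertex once the boundary has gcd(27,5) + gcd(5,62) + gcd(49,27) + gcd(25,28) + gcd(2,2) = 1+1+1+1+2 = 6.
Pick's theorem gives I = A − B/2 + 1 = 1927 − 6/2 + 1 = 1925.

1925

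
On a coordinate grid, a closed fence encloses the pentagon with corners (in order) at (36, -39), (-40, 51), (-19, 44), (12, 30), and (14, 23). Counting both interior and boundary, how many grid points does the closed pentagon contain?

The shoelace formula gives twice the area as |(36·51 − (-40)·(-39)) + ((-40)·44 − (-19)·51) + ((-19)·30 − 12·44) + (12·23 − 14·30) + (14·(-39) − 36·23)| = 3131, so the area is 3131/2.
Along each edge there are gcd(|Δx|,|Δy|)+1 lattice points, so counting each shared vertex once the boundary has gcd(76,90) + gcd(21,7) + gcd(31,14) + gcd(2,7) + gcd(22,62) = 2+7+1+1+2 = 13.
Pick's theorem gives I = A − B/2 + 1 = 3131/2 − 13/2 + 1 = 1560, so the closed region contains I + B = 1560 + 13 = 1573 lattice points.

1573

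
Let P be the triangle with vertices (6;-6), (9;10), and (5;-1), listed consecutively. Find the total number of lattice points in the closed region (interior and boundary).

By the shoelace formula, twice the signed area is |[6·10 − 9·(-6)] + [9·(-1) − 5·10] + [5·(-6) − 6·(-1)]| = 31, so the area is 31/2.
Along each edge there are gcd(|Δx|,|Δy|)+1 lattice points, so counting each shared vertex once the boundary has gcd(3,16) + gcd(4,11) + gcd(1,5) = 1+1+1 = 3.
Pick's theorem gives I = A − B/2 + 1 = 31/2 − 3/2 + 1 = 15, so the closed region contains I + B = 15 + 3 = 18 lattice points.

18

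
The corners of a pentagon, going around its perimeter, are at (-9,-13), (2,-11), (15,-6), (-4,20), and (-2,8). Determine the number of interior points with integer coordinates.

Using the shoelace formula, 2A = |[(-9)·(-11) − 2·(-13)] + [2·(-6) − 15·(-11)] + [15·20 − (-4)·(-6)] + [(-4)·8 − (-2)·20] + [(-2)·(-13) − (-9)·8]| = 660, so the area is 330.
The number of boundary lattice points is Σ gcd(|Δx|,|Δy|) = gcd(11,2) + gcd(13,5) + gcd(19,26) + gcd(2,12) + gcd(7,21) = 1+1+1+2+7 = 12.
By Pick's theorem A = I + B/2 − 1, so I = 330 − 12/2 + 1 = 325.

325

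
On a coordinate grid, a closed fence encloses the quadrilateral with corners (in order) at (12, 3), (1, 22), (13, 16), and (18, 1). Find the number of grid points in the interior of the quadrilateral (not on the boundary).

115

Using the shoelace formula, 2A = |(12·22 − 1·3) + (1·16 − 13·22) + (13·1 − 18·16) + (18·3 − 12·1)| = 242, so the area is 121.
The number of boundary lattice points is Σ gcd(|Δx|,|Δy|) = gcd(11,19) + gcd(12,6) + gcd(5,15) + gcd(6,2) = 1+6+5+2 = 14.
Pick's theorem gives I = A − B/2 + 1 = 121 − 14/2 + 1 = 115.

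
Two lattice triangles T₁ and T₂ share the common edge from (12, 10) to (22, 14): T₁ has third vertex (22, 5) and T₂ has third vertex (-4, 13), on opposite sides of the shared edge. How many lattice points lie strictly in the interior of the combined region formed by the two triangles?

The union is the simple quadrilateral with vertices (12, 10), (22, 5), (22, 14), (-4, 13) in order.
By the shoelace formula, twice the signed area is |(12·5 − 22·10) + (22·14 − 22·5) + (22·13 − (-4)·14) + ((-4)·10 − 12·13)| = 184, so the area is 92.
Along each edge there are gcd(|Δx|,|Δy|)+1 lattice points, so counting each shared vertex once the boundary has gcd(10,5) + gcd(0,9) + gcd(26,1) + gcd(16,3) = 5+9+1+1 = 16.
By Pick's theorem I = A − B/2 + 1 = 92 − 16/2 + 1 = 85.

85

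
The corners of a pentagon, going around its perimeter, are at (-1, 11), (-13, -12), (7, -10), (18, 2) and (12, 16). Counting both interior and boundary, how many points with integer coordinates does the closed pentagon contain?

By the shoelace formula, twice the signed area is |((-1)·(-12) − (-13)·11) + ((-13)·(-10) − 7·(-12)) + (7·2 − 18·(-10)) + (18·16 − 12·2) + (12·11 − (-1)·16)| = 975, so the area is 975/2.
Along each edge there are gcd(|Δx|,|Δy|)+1 lattice points, so counting each shared vertex once the boundary has gcd(12,23) + gcd(20,2) + gcd(11,12) + gcd(6,14) + gcd(13,5) = 1+2+1+2+1 = 7.
Pick's theorem gives I = A − B/2 + 1 = 975/2 − 7/2 + 1 = 485, so the closed region contains I + B = 485 + 7 = 492 lattice points.

492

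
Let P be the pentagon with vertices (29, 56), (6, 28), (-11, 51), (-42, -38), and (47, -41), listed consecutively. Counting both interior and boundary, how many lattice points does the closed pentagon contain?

Using the shoelace formula, 2A = |(29·28 − 6·56) + (6·51 − (-11)·28) + ((-11)·(-38) − (-42)·51) + ((-42)·(-41) − 47·(-38)) + (47·56 − 29·(-41))| = 10979, so the area is 5489.5.
Summing gcd(|Δx|,|Δy|) over the edges gives the boundary count: gcd(23,28) + gcd(17,23) + gcd(31,89) + gcd(89,3) + gcd(18,97) = 1+1+1+1+1 = 5.
Pick's theorem gives I = A − B/2 + 1 = 5489.5 − 5/2 + 1 = 5488, so the closed region contains I + B = 5488 + 5 = 5493 lattice points.

5493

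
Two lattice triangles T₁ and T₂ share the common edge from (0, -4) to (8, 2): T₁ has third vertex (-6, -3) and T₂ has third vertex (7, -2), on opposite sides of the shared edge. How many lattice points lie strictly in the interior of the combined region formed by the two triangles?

34

The union is the simple quadrilateral with vertices (0, -4), (-6, -3), (8, 2), (7, -2) in order.
Using the shoelace formula, 2A = |[0·(-3) − (-6)·(-4)] + [(-6)·2 − 8·(-3)] + [8·(-2) − 7·2] + [7·(-4) − 0·(-2)]| = 70, so the area is 35.
The number of boundary lattice points is Σ gcd(|Δx|,|Δy|) = gcd(6,1) + gcd(14,5) + gcd(1,4) + gcd(7,2) = 1+1+1+1 = 4.
By Pick's theorem I = A − B/2 + 1 = 35 − 4/2 + 1 = 34.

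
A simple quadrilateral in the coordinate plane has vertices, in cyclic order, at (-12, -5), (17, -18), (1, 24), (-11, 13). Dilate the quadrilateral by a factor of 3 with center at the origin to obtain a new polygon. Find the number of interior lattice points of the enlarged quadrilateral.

Using the shoelace formula, 2A = |((-12)·(-18) − 17·(-5)) + (17·24 − 1·(-18)) + (1·13 − (-11)·24) + ((-11)·(-5) − (-12)·13)| = 1215, so the area is 1215/2.
Along each edge there are gcd(|Δx|,|Δy|)+1 lattice points, so counting each shared vertex once the boundary has gcd(29,13) + gcd(16,42) + gcd(12,11) + gcd(1,18) = 1+2+1+1 = 5.
Scaling by 3 multiplies the area by 3² = 9 (so the new area is 5467.5) and multiplies the boundary lattice-point count by 3, giving 15.
By Pick's theorem, the interior count of the dilated polygon is 5467.5 − 15/2 + 1 = 5461.

5461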